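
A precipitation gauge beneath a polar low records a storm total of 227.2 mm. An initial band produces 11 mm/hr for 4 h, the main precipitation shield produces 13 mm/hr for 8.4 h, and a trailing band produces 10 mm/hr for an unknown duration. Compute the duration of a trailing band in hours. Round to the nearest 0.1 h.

Known phases: 11 × 4 + 13 × 8.4 = 44 + 109.2 = 153.2 mm.
Remaining depth = 227.2 − 153.2 = 74 mm.
Duration = 74 / 10 = 7.4 h.

duration ≈ 7.4 h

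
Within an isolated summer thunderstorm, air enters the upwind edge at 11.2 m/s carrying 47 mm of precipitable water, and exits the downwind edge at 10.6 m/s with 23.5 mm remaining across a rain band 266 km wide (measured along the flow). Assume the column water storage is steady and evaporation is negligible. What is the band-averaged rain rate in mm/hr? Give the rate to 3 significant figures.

R ≈ 3.75 mm/hr

Column moisture flux per unit crosswind length is F = V × PW.
Inflow: F_in = 11.2 × 47 = 526.4 mm·m/s
Outflow: F_out = 10.6 × 23.5 = 249.1 mm·m/s
Steady-state rate R = (F_in − F_out)/L = (526.4 − 249.1) / 266000 m = 1.042e-03 mm/s.
R = 1.042e-03 × 3600 = 3.75 mm/hr.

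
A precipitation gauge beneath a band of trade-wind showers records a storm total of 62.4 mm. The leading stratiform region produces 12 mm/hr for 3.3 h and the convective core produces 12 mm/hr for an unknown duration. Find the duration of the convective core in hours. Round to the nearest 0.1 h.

Known phases: 12 × 3.3 = 39.6 mm.
Remaining depth = 62.4 − 39.6 = 22.8 mm.
Duration = 22.8 / 12 = 1.9 h.

duration ≈ 1.9 h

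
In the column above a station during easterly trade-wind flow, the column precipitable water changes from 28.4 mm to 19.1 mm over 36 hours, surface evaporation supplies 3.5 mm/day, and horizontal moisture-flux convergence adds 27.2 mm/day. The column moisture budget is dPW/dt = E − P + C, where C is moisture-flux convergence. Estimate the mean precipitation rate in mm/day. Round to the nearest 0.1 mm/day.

P ≈ 36.9 mm/day

dPW/dt = (19.1 − 28.4) mm / (36/24 day) = -6.200 mm/day.
P = E + C − dPW/dt = 3.5 + (27.2) − (-6.200) = 36.9 mm/day.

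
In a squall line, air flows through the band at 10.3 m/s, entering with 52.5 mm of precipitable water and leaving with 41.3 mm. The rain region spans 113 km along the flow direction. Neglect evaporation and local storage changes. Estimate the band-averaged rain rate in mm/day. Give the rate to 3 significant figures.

R ≈ 88.2 mm/day

Column moisture flux per unit crosswind length is F = V × PW.
Inflow: F_in = 10.3 × 52.5 = 540.75 mm·m/s
Outflow: F_out = 10.3 × 41.3 = 425.39 mm·m/s
Steady-state rate R = (F_in − F_out)/L = (540.75 − 425.39) / 113000 m = 1.021e-03 mm/s.
R = 1.021e-03 × 3600 × 24 = 88.2 mm/day.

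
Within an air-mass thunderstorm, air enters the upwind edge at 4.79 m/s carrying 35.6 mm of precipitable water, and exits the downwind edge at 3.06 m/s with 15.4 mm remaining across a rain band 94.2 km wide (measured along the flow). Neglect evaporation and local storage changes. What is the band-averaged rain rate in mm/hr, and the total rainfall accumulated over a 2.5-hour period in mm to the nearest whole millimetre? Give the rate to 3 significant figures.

R ≈ 4.72 mm/hr; total ≈ 12 mm

Column moisture flux per unit crosswind length is F = V × PW.
Inflow: F_in = 4.79 × 35.6 = 170.524 mm·m/s
Outflow: F_out = 3.06 × 15.4 = 47.124 mm·m/s
Steady-state rate R = (F_in − F_out)/L = (170.524 − 47.124) / 94200 m = 1.310e-03 mm/s.
R = 1.310e-03 × 3600 = 4.72 mm/hr.
Over 2.5 h: total = 4.72 × 2.5 = 11.8 ≈ 12 mm.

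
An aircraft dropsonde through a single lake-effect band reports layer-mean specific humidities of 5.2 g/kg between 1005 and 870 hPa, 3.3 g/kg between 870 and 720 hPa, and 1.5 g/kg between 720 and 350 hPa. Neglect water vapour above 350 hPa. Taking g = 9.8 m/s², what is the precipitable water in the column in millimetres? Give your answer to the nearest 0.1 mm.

Precipitable water is the column-integrated vapour mass per unit area: PW = (1/g) Σ q̄ Δp, with q in kg/kg and Δp in Pa (1 kg/m² of water = 1 mm).
Layer 1005–870 hPa: Δp = 135 hPa = 13500 Pa, q̄ = 0.0052 kg/kg → 0.0052 × 13500 / 9.8 = 7.16 mm
Layer 870–720 hPa: Δp = 150 hPa = 15000 Pa, q̄ = 0.0033 kg/kg → 0.0033 × 15000 / 9.8 = 5.05 mm
Layer 720–350 hPa: Δp = 370 hPa = 37000 Pa, q̄ = 0.0015 kg/kg → 0.0015 × 37000 / 9.8 = 5.66 mm
PW = 7.16 + 5.05 + 5.66 = 17.87 ≈ 17.9 mm.

PW ≈ 17.9 mm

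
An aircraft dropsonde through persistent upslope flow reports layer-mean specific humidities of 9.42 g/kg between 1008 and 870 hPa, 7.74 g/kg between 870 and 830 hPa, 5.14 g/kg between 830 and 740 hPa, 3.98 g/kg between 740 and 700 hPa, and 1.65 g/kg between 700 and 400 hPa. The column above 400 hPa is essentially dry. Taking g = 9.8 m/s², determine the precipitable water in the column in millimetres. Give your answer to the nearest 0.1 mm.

PW ≈ 27.8 mm

Precipitable water is the column-integrated vapour mass per unit area: PW = (1/g) Σ q̄ Δp, with q in kg/kg and Δp in Pa (1 kg/m² of water = 1 mm).
Layer 1008–870 hPa: Δp = 138 hPa = 13800 Pa, q̄ = 0.00942 kg/kg → 0.00942 × 13800 / 9.8 = 13.26 mm
Layer 870–830 hPa: Δp = 40 hPa = 4000 Pa, q̄ = 0.00774 kg/kg → 0.00774 × 4000 / 9.8 = 3.16 mm
Layer 830–740 hPa: Δp = 90 hPa = 9000 Pa, q̄ = 0.00514 kg/kg → 0.00514 × 9000 / 9.8 = 4.72 mm
Layer 740–700 hPa: Δp = 40 hPa = 4000 Pa, q̄ = 0.00398 kg/kg → 0.00398 × 4000 / 9.8 = 1.62 mm
Layer 700–400 hPa: Δp = 300 hPa = 30000 Pa, q̄ = 0.00165 kg/kg → 0.00165 × 30000 / 9.8 = 5.05 mm
PW = 13.26 + 3.16 + 4.72 + 1.62 + 5.05 = 27.81 ≈ 27.8 mm.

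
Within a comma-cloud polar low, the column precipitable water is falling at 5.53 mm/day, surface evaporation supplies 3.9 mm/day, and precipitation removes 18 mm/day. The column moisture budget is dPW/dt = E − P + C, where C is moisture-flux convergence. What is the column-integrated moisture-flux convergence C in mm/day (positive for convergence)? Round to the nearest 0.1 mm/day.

C ≈ 8.6 mm/day

dPW/dt = -5.53 mm/day.
C = dPW/dt − E + P = (-5.53) − 3.9 + 18 = 8.6 mm/day.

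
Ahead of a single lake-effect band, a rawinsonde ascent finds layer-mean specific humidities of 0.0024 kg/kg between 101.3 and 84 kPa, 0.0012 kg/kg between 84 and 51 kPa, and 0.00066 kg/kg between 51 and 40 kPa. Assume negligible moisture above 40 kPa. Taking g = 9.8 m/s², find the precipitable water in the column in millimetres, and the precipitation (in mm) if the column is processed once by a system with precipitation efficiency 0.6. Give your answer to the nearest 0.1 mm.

PW ≈ 9.0 mm; precipitation ≈ 5.4 mm

Precipitable water is the column-integrated vapour mass per unit area: PW = (1/g) Σ q̄ Δp, with q in kg/kg and Δp in Pa (1 kg/m² of water = 1 mm).
Layer 101.3–84 kPa: Δp = 173 hPa = 17300 Pa, q̄ = 0.0024 kg/kg → 0.0024 × 17300 / 9.8 = 4.24 mm
Layer 84–51 kPa: Δp = 330 hPa = 33000 Pa, q̄ = 0.0012 kg/kg → 0.0012 × 33000 / 9.8 = 4.04 mm
Layer 51–40 kPa: Δp = 110 hPa = 11000 Pa, q̄ = 0.00066 kg/kg → 0.00066 × 11000 / 9.8 = 0.74 mm
PW = 4.24 + 4.04 + 0.74 = 9.02 ≈ 9.0 mm.
Precipitation = ε × PW = 0.6 × 9.0 = 5.4 mm.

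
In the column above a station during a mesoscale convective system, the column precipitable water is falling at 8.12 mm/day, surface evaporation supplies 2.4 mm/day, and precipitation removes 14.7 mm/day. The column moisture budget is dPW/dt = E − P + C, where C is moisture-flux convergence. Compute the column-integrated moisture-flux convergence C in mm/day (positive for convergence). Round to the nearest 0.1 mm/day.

dPW/dt = -8.12 mm/day.
C = dPW/dt − E + P = (-8.12) − 2.4 + 14.7 = 4.2 mm/day.

C ≈ 4.2 mm/day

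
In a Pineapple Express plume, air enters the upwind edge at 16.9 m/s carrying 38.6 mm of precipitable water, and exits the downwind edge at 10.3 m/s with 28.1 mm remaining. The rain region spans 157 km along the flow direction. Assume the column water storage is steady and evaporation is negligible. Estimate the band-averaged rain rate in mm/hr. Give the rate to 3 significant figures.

R ≈ 8.32 mm/hr

Column moisture flux per unit crosswind length is F = V × PW.
Inflow: F_in = 16.9 × 38.6 = 652.34 mm·m/s
Outflow: F_out = 10.3 × 28.1 = 289.43 mm·m/s
Steady-state rate R = (F_in − F_out)/L = (652.34 − 289.43) / 157000 m = 2.312e-03 mm/s.
R = 2.312e-03 × 3600 = 8.32 mm/hr.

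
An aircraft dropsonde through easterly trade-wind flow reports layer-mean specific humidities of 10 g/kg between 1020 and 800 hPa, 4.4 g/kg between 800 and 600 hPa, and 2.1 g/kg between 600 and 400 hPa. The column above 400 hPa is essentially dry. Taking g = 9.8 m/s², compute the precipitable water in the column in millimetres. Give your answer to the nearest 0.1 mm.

PW ≈ 35.7 mm

Precipitable water is the column-integrated vapour mass per unit area: PW = (1/g) Σ q̄ Δp, with q in kg/kg and Δp in Pa (1 kg/m² of water = 1 mm).
Layer 1020–800 hPa: Δp = 220 hPa = 22000 Pa, q̄ = 0.01 kg/kg → 0.01 × 22000 / 9.8 = 22.45 mm
Layer 800–600 hPa: Δp = 200 hPa = 20000 Pa, q̄ = 0.0044 kg/kg → 0.0044 × 20000 / 9.8 = 8.98 mm
Layer 600–400 hPa: Δp = 200 hPa = 20000 Pa, q̄ = 0.0021 kg/kg → 0.0021 × 20000 / 9.8 = 4.29 mm
PW = 22.45 + 8.98 + 4.29 = 35.72 ≈ 35.7 mm.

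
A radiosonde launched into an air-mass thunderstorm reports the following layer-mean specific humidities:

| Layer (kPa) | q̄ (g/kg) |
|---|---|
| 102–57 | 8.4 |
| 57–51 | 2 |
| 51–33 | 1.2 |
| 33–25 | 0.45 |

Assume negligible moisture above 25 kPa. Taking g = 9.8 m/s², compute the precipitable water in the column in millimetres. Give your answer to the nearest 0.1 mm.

Precipitable water is the column-integrated vapour mass per unit area: PW = (1/g) Σ q̄ Δp, with q in kg/kg and Δp in Pa (1 kg/m² of water = 1 mm).
Layer 102–57 kPa: Δp = 450 hPa = 45000 Pa, q̄ = 0.0084 kg/kg → 0.0084 × 45000 / 9.8 = 38.57 mm
Layer 57–51 kPa: Δp = 60 hPa = 6000 Pa, q̄ = 0.002 kg/kg → 0.002 × 6000 / 9.8 = 1.22 mm
Layer 51–33 kPa: Δp = 180 hPa = 18000 Pa, q̄ = 0.0012 kg/kg → 0.0012 × 18000 / 9.8 = 2.20 mm
Layer 33–25 kPa: Δp = 80 hPa = 8000 Pa, q̄ = 0.00045 kg/kg → 0.00045 × 8000 / 9.8 = 0.37 mm
PW = 38.57 + 1.22 + 2.20 + 0.37 = 42.36 ≈ 42.4 mm.

PW ≈ 42.4 mm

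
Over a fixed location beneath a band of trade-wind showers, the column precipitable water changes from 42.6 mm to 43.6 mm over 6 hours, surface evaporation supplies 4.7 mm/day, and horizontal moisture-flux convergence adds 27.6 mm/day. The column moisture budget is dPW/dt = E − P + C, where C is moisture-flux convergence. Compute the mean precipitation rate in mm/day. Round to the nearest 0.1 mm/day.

P ≈ 28.3 mm/day

dPW/dt = (43.6 − 42.6) mm / (6/24 day) = +4.000 mm/day.
P = E + C − dPW/dt = 4.7 + (27.6) − (+4.000) = 28.3 mm/day.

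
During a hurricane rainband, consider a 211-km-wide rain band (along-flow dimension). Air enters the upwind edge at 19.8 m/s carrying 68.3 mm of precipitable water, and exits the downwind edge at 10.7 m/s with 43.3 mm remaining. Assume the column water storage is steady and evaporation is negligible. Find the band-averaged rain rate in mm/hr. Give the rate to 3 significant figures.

R ≈ 15.2 mm/hr

Column moisture flux per unit crosswind length is F = V × PW.
Inflow: F_in = 19.8 × 68.3 = 1352.34 mm·m/s
Outflow: F_out = 10.7 × 43.3 = 463.31 mm·m/s
Steady-state rate R = (F_in − F_out)/L = (1352.34 − 463.31) / 211000 m = 4.213e-03 mm/s.
R = 4.213e-03 × 3600 = 15.2 mm/hr.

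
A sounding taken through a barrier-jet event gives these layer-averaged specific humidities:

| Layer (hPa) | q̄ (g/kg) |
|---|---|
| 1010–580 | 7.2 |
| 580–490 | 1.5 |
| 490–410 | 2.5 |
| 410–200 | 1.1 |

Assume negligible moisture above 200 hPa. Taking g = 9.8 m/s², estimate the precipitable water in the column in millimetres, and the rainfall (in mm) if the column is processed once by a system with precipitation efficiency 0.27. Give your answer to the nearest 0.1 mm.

Precipitable water is the column-integrated vapour mass per unit area: PW = (1/g) Σ q̄ Δp, with q in kg/kg and Δp in Pa (1 kg/m² of water = 1 mm).
Layer 1010–580 hPa: Δp = 430 hPa = 43000 Pa, q̄ = 0.0072 kg/kg → 0.0072 × 43000 / 9.8 = 31.59 mm
Layer 580–490 hPa: Δp = 90 hPa = 9000 Pa, q̄ = 0.0015 kg/kg → 0.0015 × 9000 / 9.8 = 1.38 mm
Layer 490–410 hPa: Δp = 80 hPa = 8000 Pa, q̄ = 0.0025 kg/kg → 0.0025 × 8000 / 9.8 = 2.04 mm
Layer 410–200 hPa: Δp = 210 hPa = 21000 Pa, q̄ = 0.0011 kg/kg → 0.0011 × 21000 / 9.8 = 2.36 mm
PW = 31.59 + 1.38 + 2.04 + 2.36 = 37.37 ≈ 37.4 mm.
Rainfall = ε × PW = 0.27 × 37.4 = 10.1 mm.

PW ≈ 37.4 mm; rainfall ≈ 10.1 mm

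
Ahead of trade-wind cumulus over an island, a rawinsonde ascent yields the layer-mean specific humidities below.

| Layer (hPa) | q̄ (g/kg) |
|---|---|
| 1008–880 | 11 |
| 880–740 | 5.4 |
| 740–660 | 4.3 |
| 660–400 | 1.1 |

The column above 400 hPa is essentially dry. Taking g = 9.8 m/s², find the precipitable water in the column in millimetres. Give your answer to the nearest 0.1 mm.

PW ≈ 28.5 mm

Precipitable water is the column-integrated vapour mass per unit area: PW = (1/g) Σ q̄ Δp, with q in kg/kg and Δp in Pa (1 kg/m² of water = 1 mm).
Layer 1008–880 hPa: Δp = 128 hPa = 12800 Pa, q̄ = 0.011 kg/kg → 0.011 × 12800 / 9.8 = 14.37 mm
Layer 880–740 hPa: Δp = 140 hPa = 14000 Pa, q̄ = 0.0054 kg/kg → 0.0054 × 14000 / 9.8 = 7.71 mm
Layer 740–660 hPa: Δp = 80 hPa = 8000 Pa, q̄ = 0.0043 kg/kg → 0.0043 × 8000 / 9.8 = 3.51 mm
Layer 660–400 hPa: Δp = 260 hPa = 26000 Pa, q̄ = 0.0011 kg/kg → 0.0011 × 26000 / 9.8 = 2.92 mm
PW = 14.37 + 7.71 + 3.51 + 2.92 = 28.51 ≈ 28.5 mm.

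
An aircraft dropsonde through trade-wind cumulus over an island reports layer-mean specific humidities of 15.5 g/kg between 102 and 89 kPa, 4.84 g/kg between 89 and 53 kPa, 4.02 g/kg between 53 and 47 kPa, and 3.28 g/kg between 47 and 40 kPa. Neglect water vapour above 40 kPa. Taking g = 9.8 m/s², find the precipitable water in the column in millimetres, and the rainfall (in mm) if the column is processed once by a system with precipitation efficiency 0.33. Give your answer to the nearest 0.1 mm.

Precipitable water is the column-integrated vapour mass per unit area: PW = (1/g) Σ q̄ Δp, with q in kg/kg and Δp in Pa (1 kg/m² of water = 1 mm).
Layer 102–89 kPa: Δp = 130 hPa = 13000 Pa, q̄ = 0.0155 kg/kg → 0.0155 × 13000 / 9.8 = 20.56 mm
Layer 89–53 kPa: Δp = 360 hPa = 36000 Pa, q̄ = 0.00484 kg/kg → 0.00484 × 36000 / 9.8 = 17.78 mm
Layer 53–47 kPa: Δp = 60 hPa = 6000 Pa, q̄ = 0.00402 kg/kg → 0.00402 × 6000 / 9.8 = 2.46 mm
Layer 47–40 kPa: Δp = 70 hPa = 7000 Pa, q̄ = 0.00328 kg/kg → 0.00328 × 7000 / 9.8 = 2.34 mm
PW = 20.56 + 17.78 + 2.46 + 2.34 = 43.14 ≈ 43.1 mm.
Rainfall = ε × PW = 0.33 × 43.1 = 14.2 mm.

PW ≈ 43.1 mm; rainfall ≈ 14.2 mm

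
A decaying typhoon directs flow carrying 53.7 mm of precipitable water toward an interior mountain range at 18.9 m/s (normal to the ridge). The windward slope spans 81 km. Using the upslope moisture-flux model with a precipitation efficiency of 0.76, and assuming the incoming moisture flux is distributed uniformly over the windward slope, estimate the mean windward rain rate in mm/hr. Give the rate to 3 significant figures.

Incoming column moisture flux per unit ridge length: F = V × PW = 18.9 × 53.7 = 1014.93 mm·m/s.
Spread over the 81 km slope with efficiency ε = 0.76: R = ε·F/W = 0.76 × 1014.93 / 81000 m = 9.523e-03 mm/s.
R = 9.523e-03 × 3600 = 34.3 mm/hr.

R ≈ 34.3 mm/hr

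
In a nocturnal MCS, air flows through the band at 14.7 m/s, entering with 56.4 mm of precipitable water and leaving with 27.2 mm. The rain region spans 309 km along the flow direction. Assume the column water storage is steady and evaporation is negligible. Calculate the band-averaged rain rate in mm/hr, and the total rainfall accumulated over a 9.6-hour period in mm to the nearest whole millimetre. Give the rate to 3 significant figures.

R ≈ 5.00 mm/hr; total ≈ 48 mm

Column moisture flux per unit crosswind length is F = V × PW.
Inflow: F_in = 14.7 × 56.4 = 829.08 mm·m/s
Outflow: F_out = 14.7 × 27.2 = 399.84 mm·m/s
Steady-state rate R = (F_in − F_out)/L = (829.08 − 399.84) / 309000 m = 1.389e-03 mm/s.
R = 1.389e-03 × 3600 = 5.00 mm/hr.
Over 9.6 h: total = 5.00 × 9.6 = 48 mm.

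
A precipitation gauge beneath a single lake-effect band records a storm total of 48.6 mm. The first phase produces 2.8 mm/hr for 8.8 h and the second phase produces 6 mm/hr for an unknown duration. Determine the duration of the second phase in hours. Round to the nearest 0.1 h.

Known phases: 2.8 × 8.8 = 24.64 mm.
Remaining depth = 48.6 − 24.64 = 23.96 mm.
Duration = 23.96 / 6 = 4.0 h.

duration ≈ 4.0 h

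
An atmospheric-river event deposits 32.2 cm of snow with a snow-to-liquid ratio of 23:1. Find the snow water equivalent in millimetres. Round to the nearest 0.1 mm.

SWE = snow depth / ratio = 32.2 cm / 23 = 1.400 cm = 14.0 mm.

SWE ≈ 14.0 mm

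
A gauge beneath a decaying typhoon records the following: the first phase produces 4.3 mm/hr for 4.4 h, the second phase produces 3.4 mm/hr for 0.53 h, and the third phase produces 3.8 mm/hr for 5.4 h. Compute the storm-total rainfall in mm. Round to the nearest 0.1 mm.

Total = Σ Rᵢ Δtᵢ = 4.3 × 4.4 + 3.4 × 0.53 + 3.8 × 5.4
      = 18.92 + 1.802 + 20.52 = 41.2 mm.

total ≈ 41.2 mm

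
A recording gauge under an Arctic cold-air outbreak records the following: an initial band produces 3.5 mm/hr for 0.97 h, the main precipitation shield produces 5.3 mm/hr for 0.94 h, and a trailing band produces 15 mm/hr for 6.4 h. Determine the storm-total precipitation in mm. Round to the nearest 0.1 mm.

Total = Σ Rᵢ Δtᵢ = 3.5 × 0.97 + 5.3 × 0.94 + 15 × 6.4
      = 3.395 + 4.982 + 96 = 104.4 mm.

total ≈ 104.4 mm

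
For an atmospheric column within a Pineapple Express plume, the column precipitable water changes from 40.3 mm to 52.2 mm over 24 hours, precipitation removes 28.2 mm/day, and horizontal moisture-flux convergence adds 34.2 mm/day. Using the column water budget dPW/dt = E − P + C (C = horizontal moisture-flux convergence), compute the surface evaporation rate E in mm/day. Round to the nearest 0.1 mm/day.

E ≈ 5.9 mm/day

dPW/dt = (52.2 − 40.3) mm / (24/24 day) = +11.900 mm/day.
E = dPW/dt + P − C = (+11.900) + 28.2 − (34.2) = 5.9 mm/day.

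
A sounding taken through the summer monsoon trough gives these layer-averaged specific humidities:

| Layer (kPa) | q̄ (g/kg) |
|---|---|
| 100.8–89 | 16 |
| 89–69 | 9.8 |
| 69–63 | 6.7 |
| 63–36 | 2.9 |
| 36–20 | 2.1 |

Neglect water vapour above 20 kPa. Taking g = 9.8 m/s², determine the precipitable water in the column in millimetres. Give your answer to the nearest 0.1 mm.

Precipitable water is the column-integrated vapour mass per unit area: PW = (1/g) Σ q̄ Δp, with q in kg/kg and Δp in Pa (1 kg/m² of water = 1 mm).
Layer 100.8–89 kPa: Δp = 118 hPa = 11800 Pa, q̄ = 0.016 kg/kg → 0.016 × 11800 / 9.8 = 19.27 mm
Layer 89–69 kPa: Δp = 200 hPa = 20000 Pa, q̄ = 0.0098 kg/kg → 0.0098 × 20000 / 9.8 = 20.00 mm
Layer 69–63 kPa: Δp = 60 hPa = 6000 Pa, q̄ = 0.0067 kg/kg → 0.0067 × 6000 / 9.8 = 4.10 mm
Layer 63–36 kPa: Δp = 270 hPa = 27000 Pa, q̄ = 0.0029 kg/kg → 0.0029 × 27000 / 9.8 = 7.99 mm
Layer 36–20 kPa: Δp = 160 hPa = 16000 Pa, q̄ = 0.0021 kg/kg → 0.0021 × 16000 / 9.8 = 3.43 mm
PW = 19.27 + 20.00 + 4.10 + 7.99 + 3.43 = 54.79 ≈ 54.8 mm.

PW ≈ 54.8 mm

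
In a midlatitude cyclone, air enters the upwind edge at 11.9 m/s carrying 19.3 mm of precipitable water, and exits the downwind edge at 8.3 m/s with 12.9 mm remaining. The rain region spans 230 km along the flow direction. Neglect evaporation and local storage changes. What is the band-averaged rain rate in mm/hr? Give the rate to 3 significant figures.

Column moisture flux per unit crosswind length is F = V × PW.
Inflow: F_in = 11.9 × 19.3 = 229.67 mm·m/s
Outflow: F_out = 8.3 × 12.9 = 107.07 mm·m/s
Steady-state rate R = (F_in − F_out)/L = (229.67 − 107.07) / 230000 m = 5.330e-04 mm/s.
R = 5.330e-04 × 3600 = 1.92 mm/hr.

R ≈ 1.92 mm/hr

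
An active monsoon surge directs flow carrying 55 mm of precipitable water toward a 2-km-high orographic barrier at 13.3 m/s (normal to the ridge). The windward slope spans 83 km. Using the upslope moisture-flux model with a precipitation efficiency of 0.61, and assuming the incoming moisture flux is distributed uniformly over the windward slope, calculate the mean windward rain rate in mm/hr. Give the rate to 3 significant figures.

R ≈ 19.4 mm/hr

Incoming column moisture flux per unit ridge length: F = V × PW = 13.3 × 55 = 731.5 mm·m/s.
Spread over the 83 km slope with efficiency ε = 0.61: R = ε·F/W = 0.61 × 731.5 / 83000 m = 5.376e-03 mm/s.
R = 5.376e-03 × 3600 = 19.4 mm/hr.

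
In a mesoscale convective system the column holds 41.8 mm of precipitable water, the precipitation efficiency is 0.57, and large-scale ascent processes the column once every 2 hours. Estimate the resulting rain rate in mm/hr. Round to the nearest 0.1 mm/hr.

R ≈ 11.9 mm/hr

Each overturning extracts ε × PW = 0.57 × 41.8 = 23.826 mm.
Rate = ε·PW / τ = 23.826 / 2 h = 11.9 mm/hr.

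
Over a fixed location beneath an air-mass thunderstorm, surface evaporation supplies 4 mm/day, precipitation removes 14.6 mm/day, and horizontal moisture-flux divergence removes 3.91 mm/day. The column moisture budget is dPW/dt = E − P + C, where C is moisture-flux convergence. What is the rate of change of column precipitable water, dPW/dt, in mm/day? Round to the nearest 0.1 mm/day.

dPW/dt ≈ -14.5 mm/day

dPW/dt = E − P + C = 4 − 14.6 + (-3.91) = -14.5 mm/day.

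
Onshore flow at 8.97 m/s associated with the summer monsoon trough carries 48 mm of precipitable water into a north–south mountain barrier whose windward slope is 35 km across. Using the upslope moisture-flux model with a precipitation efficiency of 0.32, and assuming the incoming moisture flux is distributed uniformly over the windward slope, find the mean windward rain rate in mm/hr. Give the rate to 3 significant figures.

R ≈ 14.2 mm/hr

Incoming column moisture flux per unit ridge length: F = V × PW = 8.97 × 48 = 430.56 mm·m/s.
Spread over the 35 km slope with efficiency ε = 0.32: R = ε·F/W = 0.32 × 430.56 / 35000 m = 3.937e-03 mm/s.
R = 3.937e-03 × 3600 = 14.2 mm/hr.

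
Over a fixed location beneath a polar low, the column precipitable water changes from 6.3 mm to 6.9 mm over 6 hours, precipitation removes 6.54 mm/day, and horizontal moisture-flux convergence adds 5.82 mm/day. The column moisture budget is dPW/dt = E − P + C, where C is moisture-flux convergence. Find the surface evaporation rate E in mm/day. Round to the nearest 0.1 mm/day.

E ≈ 3.1 mm/day

dPW/dt = (6.9 − 6.3) mm / (6/24 day) = +2.400 mm/day.
E = dPW/dt + P − C = (+2.400) + 6.54 − (5.82) = 3.1 mm/day.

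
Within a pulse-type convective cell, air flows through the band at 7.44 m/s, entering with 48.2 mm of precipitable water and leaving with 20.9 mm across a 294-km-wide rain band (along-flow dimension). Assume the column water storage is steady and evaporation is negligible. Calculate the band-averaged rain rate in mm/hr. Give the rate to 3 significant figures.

R ≈ 2.49 mm/hr

Column moisture flux per unit crosswind length is F = V × PW.
Inflow: F_in = 7.44 × 48.2 = 358.608 mm·m/s
Outflow: F_out = 7.44 × 20.9 = 155.496 mm·m/s
Steady-state rate R = (F_in − F_out)/L = (358.608 − 155.496) / 294000 m = 6.909e-04 mm/s.
R = 6.909e-04 × 3600 = 2.49 mm/hr.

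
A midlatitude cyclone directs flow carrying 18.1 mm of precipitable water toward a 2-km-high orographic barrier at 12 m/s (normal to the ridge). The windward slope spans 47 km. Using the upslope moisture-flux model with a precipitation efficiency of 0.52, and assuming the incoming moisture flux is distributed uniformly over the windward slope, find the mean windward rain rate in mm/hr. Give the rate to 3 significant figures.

R ≈ 8.65 mm/hr

Incoming column moisture flux per unit ridge length: F = V × PW = 12 × 18.1 = 217.2 mm·m/s.
Spread over the 47 km slope with efficiency ε = 0.52: R = ε·F/W = 0.52 × 217.2 / 47000 m = 2.403e-03 mm/s.
R = 2.403e-03 × 3600 = 8.65 mm/hr.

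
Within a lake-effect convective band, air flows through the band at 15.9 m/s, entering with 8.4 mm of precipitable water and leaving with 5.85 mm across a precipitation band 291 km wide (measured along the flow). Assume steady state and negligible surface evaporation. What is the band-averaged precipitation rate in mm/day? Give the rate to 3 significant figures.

R ≈ 12.0 mm/day

Column moisture flux per unit crosswind length is F = V × PW.
Inflow: F_in = 15.9 × 8.4 = 133.56 mm·m/s
Outflow: F_out = 15.9 × 5.85 = 93.015 mm·m/s
Steady-state rate R = (F_in − F_out)/L = (133.56 − 93.015) / 291000 m = 1.393e-04 mm/s.
R = 1.393e-04 × 3600 × 24 = 12.0 mm/day.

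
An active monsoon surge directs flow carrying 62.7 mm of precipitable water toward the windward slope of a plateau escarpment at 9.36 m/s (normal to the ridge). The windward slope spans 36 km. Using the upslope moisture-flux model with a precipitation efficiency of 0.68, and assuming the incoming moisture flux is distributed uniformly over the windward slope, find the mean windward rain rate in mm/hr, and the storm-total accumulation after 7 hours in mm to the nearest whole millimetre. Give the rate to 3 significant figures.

R ≈ 39.9 mm/hr; total ≈ 279 mm

Incoming column moisture flux per unit ridge length: F = V × PW = 9.36 × 62.7 = 586.872 mm·m/s.
Spread over the 36 km slope with efficiency ε = 0.68: R = ε·F/W = 0.68 × 586.872 / 36000 m = 1.109e-02 mm/s.
R = 1.109e-02 × 3600 = 39.9 mm/hr.
Over 7 h: total = 39.9 × 7 = 279.3 ≈ 279 mm.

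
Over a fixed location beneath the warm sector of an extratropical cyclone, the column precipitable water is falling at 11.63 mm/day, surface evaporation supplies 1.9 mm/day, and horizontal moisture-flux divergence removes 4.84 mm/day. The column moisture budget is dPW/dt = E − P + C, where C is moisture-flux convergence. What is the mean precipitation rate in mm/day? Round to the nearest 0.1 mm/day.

P ≈ 8.7 mm/day

dPW/dt = -11.63 mm/day.
P = E + C − dPW/dt = 1.9 + (-4.84) − (-11.63) = 8.7 mm/day.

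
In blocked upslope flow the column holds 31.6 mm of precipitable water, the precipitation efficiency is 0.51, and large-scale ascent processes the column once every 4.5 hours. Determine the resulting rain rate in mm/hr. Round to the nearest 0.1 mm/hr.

Each overturning extracts ε × PW = 0.51 × 31.6 = 16.116 mm.
Rate = ε·PW / τ = 16.116 / 4.5 h = 3.6 mm/hr.

R ≈ 3.6 mm/hr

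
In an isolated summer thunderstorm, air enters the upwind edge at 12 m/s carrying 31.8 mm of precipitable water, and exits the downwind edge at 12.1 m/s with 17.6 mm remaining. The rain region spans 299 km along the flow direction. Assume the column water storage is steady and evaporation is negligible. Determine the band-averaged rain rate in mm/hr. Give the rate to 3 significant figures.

R ≈ 2.03 mm/hr

Column moisture flux per unit crosswind length is F = V × PW.
Inflow: F_in = 12 × 31.8 = 381.6 mm·m/s
Outflow: F_out = 12.1 × 17.6 = 212.96 mm·m/s
Steady-state rate R = (F_in − F_out)/L = (381.6 − 212.96) / 299000 m = 5.640e-04 mm/s.
R = 5.640e-04 × 3600 = 2.03 mm/hr.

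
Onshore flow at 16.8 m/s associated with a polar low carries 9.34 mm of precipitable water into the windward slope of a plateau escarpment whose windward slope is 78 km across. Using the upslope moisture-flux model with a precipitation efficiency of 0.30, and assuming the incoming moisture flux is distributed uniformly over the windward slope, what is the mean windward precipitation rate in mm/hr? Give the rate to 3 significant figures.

R ≈ 2.17 mm/hr

Incoming column moisture flux per unit ridge length: F = V × PW = 16.8 × 9.34 = 156.912 mm·m/s.
Spread over the 78 km slope with efficiency ε = 0.30: R = ε·F/W = 0.30 × 156.912 / 78000 m = 6.035e-04 mm/s.
R = 6.035e-04 × 3600 = 2.17 mm/hr.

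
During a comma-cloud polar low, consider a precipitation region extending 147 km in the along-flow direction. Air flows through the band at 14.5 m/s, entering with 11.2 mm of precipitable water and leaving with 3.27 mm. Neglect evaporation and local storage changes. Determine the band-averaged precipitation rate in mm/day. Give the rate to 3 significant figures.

R ≈ 67.6 mm/day

Column moisture flux per unit crosswind length is F = V × PW.
Inflow: F_in = 14.5 × 11.2 = 162.4 mm·m/s
Outflow: F_out = 14.5 × 3.27 = 47.415 mm·m/s
Steady-state rate R = (F_in − F_out)/L = (162.4 − 47.415) / 147000 m = 7.822e-04 mm/s.
R = 7.822e-04 × 3600 × 24 = 67.6 mm/day.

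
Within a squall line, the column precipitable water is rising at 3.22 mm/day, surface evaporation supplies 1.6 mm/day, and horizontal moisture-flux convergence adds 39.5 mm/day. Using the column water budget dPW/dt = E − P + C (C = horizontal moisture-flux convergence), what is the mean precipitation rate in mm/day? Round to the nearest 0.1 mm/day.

dPW/dt = +3.22 mm/day.
P = E + C − dPW/dt = 1.6 + (39.5) − (+3.22) = 37.9 mm/day.

P ≈ 37.9 mm/day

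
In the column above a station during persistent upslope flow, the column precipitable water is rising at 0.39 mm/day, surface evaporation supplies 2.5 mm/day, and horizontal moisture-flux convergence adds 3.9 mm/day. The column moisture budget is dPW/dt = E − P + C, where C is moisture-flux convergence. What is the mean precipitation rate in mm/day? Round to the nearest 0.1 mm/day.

dPW/dt = +0.39 mm/day.
P = E + C − dPW/dt = 2.5 + (3.9) − (+0.39) = 6.0 mm/day.

P ≈ 6.0 mm/day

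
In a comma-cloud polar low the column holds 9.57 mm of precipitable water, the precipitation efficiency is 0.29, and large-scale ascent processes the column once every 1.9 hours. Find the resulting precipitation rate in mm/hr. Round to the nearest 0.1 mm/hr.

R ≈ 1.5 mm/hr

Each overturning extracts ε × PW = 0.29 × 9.57 = 2.7753 mm.
Rate = ε·PW / τ = 2.7753 / 1.9 h = 1.5 mm/hr.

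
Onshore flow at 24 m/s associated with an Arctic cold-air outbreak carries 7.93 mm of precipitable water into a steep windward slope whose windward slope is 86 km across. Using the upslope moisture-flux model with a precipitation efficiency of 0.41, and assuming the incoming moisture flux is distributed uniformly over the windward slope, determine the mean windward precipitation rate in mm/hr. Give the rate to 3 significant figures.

Incoming column moisture flux per unit ridge length: F = V × PW = 24 × 7.93 = 190.32 mm·m/s.
Spread over the 86 km slope with efficiency ε = 0.41: R = ε·F/W = 0.41 × 190.32 / 86000 m = 9.073e-04 mm/s.
R = 9.073e-04 × 3600 = 3.27 mm/hr.

R ≈ 3.27 mm/hr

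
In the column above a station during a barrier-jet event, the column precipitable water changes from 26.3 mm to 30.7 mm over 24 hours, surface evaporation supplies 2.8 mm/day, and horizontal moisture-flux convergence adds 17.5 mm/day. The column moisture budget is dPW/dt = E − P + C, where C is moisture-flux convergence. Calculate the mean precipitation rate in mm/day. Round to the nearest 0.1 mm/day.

P ≈ 15.9 mm/day

dPW/dt = (30.7 − 26.3) mm / (24/24 day) = +4.400 mm/day.
P = E + C − dPW/dt = 2.8 + (17.5) − (+4.400) = 15.9 mm/day.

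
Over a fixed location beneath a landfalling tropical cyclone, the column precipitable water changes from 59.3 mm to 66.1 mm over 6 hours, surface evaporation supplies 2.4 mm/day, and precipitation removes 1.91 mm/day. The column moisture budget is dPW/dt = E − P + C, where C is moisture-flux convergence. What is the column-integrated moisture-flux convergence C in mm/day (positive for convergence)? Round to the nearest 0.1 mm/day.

dPW/dt = (66.1 − 59.3) mm / (6/24 day) = +27.200 mm/day.
C = dPW/dt − E + P = (+27.200) − 2.4 + 1.91 = 26.7 mm/day.

C ≈ 26.7 mm/day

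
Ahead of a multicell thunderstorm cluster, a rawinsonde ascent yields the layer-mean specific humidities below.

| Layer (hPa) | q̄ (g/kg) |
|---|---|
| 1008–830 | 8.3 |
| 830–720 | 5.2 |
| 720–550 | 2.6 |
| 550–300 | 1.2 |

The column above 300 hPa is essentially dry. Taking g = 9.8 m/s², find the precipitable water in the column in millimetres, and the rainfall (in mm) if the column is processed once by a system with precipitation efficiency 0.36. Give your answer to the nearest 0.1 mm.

PW ≈ 28.5 mm; rainfall ≈ 10.3 mm

Precipitable water is the column-integrated vapour mass per unit area: PW = (1/g) Σ q̄ Δp, with q in kg/kg and Δp in Pa (1 kg/m² of water = 1 mm).
Layer 1008–830 hPa: Δp = 178 hPa = 17800 Pa, q̄ = 0.0083 kg/kg → 0.0083 × 17800 / 9.8 = 15.08 mm
Layer 830–720 hPa: Δp = 110 hPa = 11000 Pa, q̄ = 0.0052 kg/kg → 0.0052 × 11000 / 9.8 = 5.84 mm
Layer 720–550 hPa: Δp = 170 hPa = 17000 Pa, q̄ = 0.0026 kg/kg → 0.0026 × 17000 / 9.8 = 4.51 mm
Layer 550–300 hPa: Δp = 250 hPa = 25000 Pa, q̄ = 0.0012 kg/kg → 0.0012 × 25000 / 9.8 = 3.06 mm
PW = 15.08 + 5.84 + 4.51 + 3.06 = 28.49 ≈ 28.5 mm.
Rainfall = ε × PW = 0.36 × 28.5 = 10.3 mm.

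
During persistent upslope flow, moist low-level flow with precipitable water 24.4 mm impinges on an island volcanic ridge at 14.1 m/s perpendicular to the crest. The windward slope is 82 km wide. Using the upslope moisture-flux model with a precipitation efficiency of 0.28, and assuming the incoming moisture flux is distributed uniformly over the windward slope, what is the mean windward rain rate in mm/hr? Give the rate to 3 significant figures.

R ≈ 4.23 mm/hr

Incoming column moisture flux per unit ridge length: F = V × PW = 14.1 × 24.4 = 344.04 mm·m/s.
Spread over the 82 km slope with efficiency ε = 0.28: R = ε·F/W = 0.28 × 344.04 / 82000 m = 1.175e-03 mm/s.
R = 1.175e-03 × 3600 = 4.23 mm/hr.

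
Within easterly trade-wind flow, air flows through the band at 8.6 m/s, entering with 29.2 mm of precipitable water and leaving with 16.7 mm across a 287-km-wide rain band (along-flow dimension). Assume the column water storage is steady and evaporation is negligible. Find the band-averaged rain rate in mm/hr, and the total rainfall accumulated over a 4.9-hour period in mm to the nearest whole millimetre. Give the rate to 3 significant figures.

R ≈ 1.35 mm/hr; total ≈ 7 mm

Column moisture flux per unit crosswind length is F = V × PW.
Inflow: F_in = 8.6 × 29.2 = 251.12 mm·m/s
Outflow: F_out = 8.6 × 16.7 = 143.62 mm·m/s
Steady-state rate R = (F_in − F_out)/L = (251.12 − 143.62) / 287000 m = 3.746e-04 mm/s.
R = 3.746e-04 × 3600 = 1.35 mm/hr.
Over 4.9 h: total = 1.35 × 4.9 = 6.615 ≈ 7 mm.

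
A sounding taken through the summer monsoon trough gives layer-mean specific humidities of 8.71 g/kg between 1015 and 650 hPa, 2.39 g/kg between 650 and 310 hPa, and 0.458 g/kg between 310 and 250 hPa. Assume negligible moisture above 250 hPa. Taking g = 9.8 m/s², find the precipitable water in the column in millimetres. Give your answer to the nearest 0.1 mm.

PW ≈ 41.0 mm

Precipitable water is the column-integrated vapour mass per unit area: PW = (1/g) Σ q̄ Δp, with q in kg/kg and Δp in Pa (1 kg/m² of water = 1 mm).
Layer 1015–650 hPa: Δp = 365 hPa = 36500 Pa, q̄ = 0.00871 kg/kg → 0.00871 × 36500 / 9.8 = 32.44 mm
Layer 650–310 hPa: Δp = 340 hPa = 34000 Pa, q̄ = 0.00239 kg/kg → 0.00239 × 34000 / 9.8 = 8.29 mm
Layer 310–250 hPa: Δp = 60 hPa = 6000 Pa, q̄ = 0.000458 kg/kg → 0.000458 × 6000 / 9.8 = 0.28 mm
PW = 32.44 + 8.29 + 0.28 = 41.01 ≈ 41.0 mm.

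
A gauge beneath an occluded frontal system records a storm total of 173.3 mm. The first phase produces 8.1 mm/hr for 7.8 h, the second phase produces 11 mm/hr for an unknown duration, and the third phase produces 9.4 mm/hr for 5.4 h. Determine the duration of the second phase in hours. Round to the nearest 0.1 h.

duration ≈ 5.4 h

Known phases: 8.1 × 7.8 + 9.4 × 5.4 = 63.18 + 50.76 = 113.94 mm.
Remaining depth = 173.3 − 113.94 = 59.36 mm.
Duration = 59.36 / 11 = 5.4 h.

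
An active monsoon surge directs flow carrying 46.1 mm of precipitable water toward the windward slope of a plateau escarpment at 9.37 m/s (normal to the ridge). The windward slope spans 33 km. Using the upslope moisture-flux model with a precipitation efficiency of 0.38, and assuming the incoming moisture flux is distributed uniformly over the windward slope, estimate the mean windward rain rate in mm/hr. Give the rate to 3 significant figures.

Incoming column moisture flux per unit ridge length: F = V × PW = 9.37 × 46.1 = 431.957 mm·m/s.
Spread over the 33 km slope with efficiency ε = 0.38: R = ε·F/W = 0.38 × 431.957 / 33000 m = 4.974e-03 mm/s.
R = 4.974e-03 × 3600 = 17.9 mm/hr.

R ≈ 17.9 mm/hr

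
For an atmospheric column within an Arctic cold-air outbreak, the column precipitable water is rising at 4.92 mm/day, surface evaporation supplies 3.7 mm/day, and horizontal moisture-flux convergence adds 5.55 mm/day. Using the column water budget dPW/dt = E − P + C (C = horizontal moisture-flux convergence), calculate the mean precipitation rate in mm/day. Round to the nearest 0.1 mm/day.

dPW/dt = +4.92 mm/day.
P = E + C − dPW/dt = 3.7 + (5.55) − (+4.92) = 4.3 mm/day.

P ≈ 4.3 mm/day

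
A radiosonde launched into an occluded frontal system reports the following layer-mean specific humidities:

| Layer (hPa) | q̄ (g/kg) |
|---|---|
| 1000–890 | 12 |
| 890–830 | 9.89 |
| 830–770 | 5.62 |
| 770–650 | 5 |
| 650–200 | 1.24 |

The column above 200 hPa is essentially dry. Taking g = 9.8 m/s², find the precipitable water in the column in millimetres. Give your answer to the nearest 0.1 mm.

PW ≈ 34.8 mm

Precipitable water is the column-integrated vapour mass per unit area: PW = (1/g) Σ q̄ Δp, with q in kg/kg and Δp in Pa (1 kg/m² of water = 1 mm).
Layer 1000–890 hPa: Δp = 110 hPa = 11000 Pa, q̄ = 0.012 kg/kg → 0.012 × 11000 / 9.8 = 13.47 mm
Layer 890–830 hPa: Δp = 60 hPa = 6000 Pa, q̄ = 0.00989 kg/kg → 0.00989 × 6000 / 9.8 = 6.06 mm
Layer 830–770 hPa: Δp = 60 hPa = 6000 Pa, q̄ = 0.00562 kg/kg → 0.00562 × 6000 / 9.8 = 3.44 mm
Layer 770–650 hPa: Δp = 120 hPa = 12000 Pa, q̄ = 0.005 kg/kg → 0.005 × 12000 / 9.8 = 6.12 mm
Layer 650–200 hPa: Δp = 450 hPa = 45000 Pa, q̄ = 0.00124 kg/kg → 0.00124 × 45000 / 9.8 = 5.69 mm
PW = 13.47 + 6.06 + 3.44 + 6.12 + 5.69 = 34.78 ≈ 34.8 mm.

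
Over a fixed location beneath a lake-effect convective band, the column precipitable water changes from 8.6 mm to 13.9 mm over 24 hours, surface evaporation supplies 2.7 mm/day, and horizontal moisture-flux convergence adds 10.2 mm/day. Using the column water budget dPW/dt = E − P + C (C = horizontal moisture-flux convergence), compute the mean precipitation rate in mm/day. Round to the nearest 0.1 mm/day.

P ≈ 7.6 mm/day

dPW/dt = (13.9 − 8.6) mm / (24/24 day) = +5.300 mm/day.
P = E + C − dPW/dt = 2.7 + (10.2) − (+5.300) = 7.6 mm/day.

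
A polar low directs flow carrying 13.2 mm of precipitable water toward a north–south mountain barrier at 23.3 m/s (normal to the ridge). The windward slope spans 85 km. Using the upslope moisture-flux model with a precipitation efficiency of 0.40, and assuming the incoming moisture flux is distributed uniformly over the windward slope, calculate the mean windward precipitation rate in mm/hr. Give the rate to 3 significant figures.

Incoming column moisture flux per unit ridge length: F = V × PW = 23.3 × 13.2 = 307.56 mm·m/s.
Spread over the 85 km slope with efficiency ε = 0.40: R = ε·F/W = 0.40 × 307.56 / 85000 m = 1.447e-03 mm/s.
R = 1.447e-03 × 3600 = 5.21 mm/hr.

R ≈ 5.21 mm/hr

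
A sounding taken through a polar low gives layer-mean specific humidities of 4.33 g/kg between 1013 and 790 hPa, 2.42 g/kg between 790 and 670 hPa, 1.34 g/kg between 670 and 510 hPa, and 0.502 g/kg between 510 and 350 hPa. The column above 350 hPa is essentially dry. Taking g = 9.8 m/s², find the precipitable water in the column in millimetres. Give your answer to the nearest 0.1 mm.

Precipitable water is the column-integrated vapour mass per unit area: PW = (1/g) Σ q̄ Δp, with q in kg/kg and Δp in Pa (1 kg/m² of water = 1 mm).
Layer 1013–790 hPa: Δp = 223 hPa = 22300 Pa, q̄ = 0.00433 kg/kg → 0.00433 × 22300 / 9.8 = 9.85 mm
Layer 790–670 hPa: Δp = 120 hPa = 12000 Pa, q̄ = 0.00242 kg/kg → 0.00242 × 12000 / 9.8 = 2.96 mm
Layer 670–510 hPa: Δp = 160 hPa = 16000 Pa, q̄ = 0.00134 kg/kg → 0.00134 × 16000 / 9.8 = 2.19 mm
Layer 510–350 hPa: Δp = 160 hPa = 16000 Pa, q̄ = 0.000502 kg/kg → 0.000502 × 16000 / 9.8 = 0.82 mm
PW = 9.85 + 2.96 + 2.19 + 0.82 = 15.82 ≈ 15.8 mm.

PW ≈ 15.8 mm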